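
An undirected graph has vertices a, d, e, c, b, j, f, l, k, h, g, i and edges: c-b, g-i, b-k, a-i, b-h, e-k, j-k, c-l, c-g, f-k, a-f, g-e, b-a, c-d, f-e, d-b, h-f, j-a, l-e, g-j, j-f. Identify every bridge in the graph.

none

The edges on the cycle c-l-e-f-a-b-d-c are not bridges since each lies on that cycle.
Every edge lies on some cycle, so there are no bridges.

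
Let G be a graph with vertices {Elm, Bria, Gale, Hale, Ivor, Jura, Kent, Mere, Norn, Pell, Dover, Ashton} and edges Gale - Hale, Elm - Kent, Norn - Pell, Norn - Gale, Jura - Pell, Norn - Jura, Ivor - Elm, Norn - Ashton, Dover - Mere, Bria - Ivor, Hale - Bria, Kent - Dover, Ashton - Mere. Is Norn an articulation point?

Deleting Norn raises the number of components from 1 to 2, so Norn is a cut vertex.

Yes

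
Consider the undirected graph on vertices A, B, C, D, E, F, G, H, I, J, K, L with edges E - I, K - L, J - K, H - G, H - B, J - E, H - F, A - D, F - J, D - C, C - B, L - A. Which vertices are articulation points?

E, H, J

Removing E increases the component count from 1 to 2, so E is a cut vertex.
Removing H increases the component count from 1 to 2, so H is a cut vertex.
Removing J increases the component count from 1 to 2, so J is a cut vertex.
By contrast removing D leaves 1 component; it is not a cut vertex. No other vertex is a cut vertex either.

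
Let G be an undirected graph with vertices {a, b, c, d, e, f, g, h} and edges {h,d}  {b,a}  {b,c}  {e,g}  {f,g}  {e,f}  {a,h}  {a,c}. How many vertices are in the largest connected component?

Starting from e we can reach e, f, g. That is one component of size 3.
Starting from a we can reach a, b, c, d, h. That is one component of size 5.
The largest has 5 vertices.

5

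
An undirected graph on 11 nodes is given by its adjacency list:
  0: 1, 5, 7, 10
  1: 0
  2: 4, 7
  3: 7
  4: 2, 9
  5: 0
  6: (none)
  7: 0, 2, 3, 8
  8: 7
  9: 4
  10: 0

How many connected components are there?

2

6 is isolated — a component by itself.
Starting from 0 we can reach 0, 1, 2, 3, 4, 5, 7, 8, 9, 10. That is one component of size 10.
Total: 2 components.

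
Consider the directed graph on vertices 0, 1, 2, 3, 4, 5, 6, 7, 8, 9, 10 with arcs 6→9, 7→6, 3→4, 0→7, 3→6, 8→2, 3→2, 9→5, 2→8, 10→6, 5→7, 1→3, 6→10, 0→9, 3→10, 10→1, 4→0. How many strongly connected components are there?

{0, 1, 3, 4, 5, 6, 7, 9, 10} are all mutually reachable — one SCC of size 9.
{2, 8} are all mutually reachable — one SCC of size 2.
That gives 2 strongly connected components.

2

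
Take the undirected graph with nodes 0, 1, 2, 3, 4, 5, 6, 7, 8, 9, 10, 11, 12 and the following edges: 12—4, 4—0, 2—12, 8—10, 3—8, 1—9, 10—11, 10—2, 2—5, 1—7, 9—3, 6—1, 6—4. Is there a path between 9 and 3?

From 9 we can reach 0, 1, 2, 3, 4, 5, 6, 7, 8, 9, 10, 11, 12, which includes 3.

Yes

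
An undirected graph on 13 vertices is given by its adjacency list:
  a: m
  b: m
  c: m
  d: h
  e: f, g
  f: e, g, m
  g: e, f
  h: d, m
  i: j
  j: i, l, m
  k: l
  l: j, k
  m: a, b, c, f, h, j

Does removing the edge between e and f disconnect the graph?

No

After removing e-f, the path e-g-f still connects them, so the edge is not a bridge.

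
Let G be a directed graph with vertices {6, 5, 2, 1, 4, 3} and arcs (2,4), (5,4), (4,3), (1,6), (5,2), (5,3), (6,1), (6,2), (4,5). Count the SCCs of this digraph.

{2, 4, 5} are all mutually reachable — one SCC of size 3.
{1, 6} are all mutually reachable — one SCC of size 2.
{3} is an SCC by itself.
That gives 3 strongly connected components.

3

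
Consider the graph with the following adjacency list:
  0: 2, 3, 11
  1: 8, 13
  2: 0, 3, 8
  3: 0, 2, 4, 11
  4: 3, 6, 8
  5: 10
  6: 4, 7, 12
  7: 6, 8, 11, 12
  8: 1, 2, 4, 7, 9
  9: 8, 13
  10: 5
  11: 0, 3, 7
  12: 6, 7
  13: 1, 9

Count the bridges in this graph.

The edges on the cycle 8-4-6-12-7-8 are not bridges since each lies on that cycle.
But removing 10-5 disconnects 10 from 5 — this is a bridge.

1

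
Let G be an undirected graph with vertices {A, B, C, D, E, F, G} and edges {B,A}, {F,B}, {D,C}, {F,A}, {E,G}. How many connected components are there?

3

Starting from E we can reach E, G. That is one component of size 2.
Starting from C we can reach C, D. That is one component of size 2.
Starting from A we can reach A, B, F. That is one component of size 3.
Total: 3 components.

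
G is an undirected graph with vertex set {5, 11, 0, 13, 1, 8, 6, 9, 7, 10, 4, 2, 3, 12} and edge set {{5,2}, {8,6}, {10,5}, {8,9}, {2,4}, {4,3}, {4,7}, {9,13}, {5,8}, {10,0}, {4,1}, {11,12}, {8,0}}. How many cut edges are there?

9

The edges on the cycle 10-5-8-0-10 are not bridges since each lies on that cycle.
But removing 5-2 disconnects 5 from 2; removing 2-4 disconnects 2 from 4; removing 1-4 disconnects 1 from 4; removing 8-9 disconnects 8 from 9 — these are bridges.
In total 9 edges are bridges.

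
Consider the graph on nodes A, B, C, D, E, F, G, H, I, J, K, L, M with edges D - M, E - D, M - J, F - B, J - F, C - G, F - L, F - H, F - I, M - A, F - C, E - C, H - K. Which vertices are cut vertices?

C, F, H, M

Removing C increases the component count from 1 to 2, so C is a cut vertex.
Removing F increases the component count from 1 to 5, so F is a cut vertex.
Removing H increases the component count from 1 to 2, so H is a cut vertex.
Likewise M is a cut vertex.
By contrast removing L leaves 1 component; it is not a cut vertex. No other vertex is a cut vertex either.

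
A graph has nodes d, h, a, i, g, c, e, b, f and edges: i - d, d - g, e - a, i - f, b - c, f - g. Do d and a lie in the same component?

The component containing d is {d, f, g, i}, and a is not in it.

No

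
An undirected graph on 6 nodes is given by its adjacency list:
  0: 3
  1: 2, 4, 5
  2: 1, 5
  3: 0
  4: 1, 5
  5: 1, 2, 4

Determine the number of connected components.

2

Starting from 0 we can reach 0, 3. That is one component of size 2.
Starting from 1 we can reach 1, 2, 4, 5. That is one component of size 4.
Total: 2 components.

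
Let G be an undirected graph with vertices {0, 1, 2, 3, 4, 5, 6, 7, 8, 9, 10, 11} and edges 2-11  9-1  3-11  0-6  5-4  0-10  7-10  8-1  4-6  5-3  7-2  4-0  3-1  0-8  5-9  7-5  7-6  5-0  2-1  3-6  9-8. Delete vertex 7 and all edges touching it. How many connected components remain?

1

With 7 gone, the remaining components are: {0, 1, 2, 3, 4, 5, 6, 8, 9, 10, 11}.
That is 1 component.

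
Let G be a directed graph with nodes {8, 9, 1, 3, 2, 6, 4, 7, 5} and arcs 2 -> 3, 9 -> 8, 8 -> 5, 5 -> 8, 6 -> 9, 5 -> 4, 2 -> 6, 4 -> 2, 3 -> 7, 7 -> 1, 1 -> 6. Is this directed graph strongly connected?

Yes

From 6 we can reach every vertex (1, 2, 3, 4, 5, 6, 7, 8, 9), and every vertex can reach 6 (1, 2, 3, 4, 5, 6, 7, 8, 9). So the whole graph is one strongly connected component.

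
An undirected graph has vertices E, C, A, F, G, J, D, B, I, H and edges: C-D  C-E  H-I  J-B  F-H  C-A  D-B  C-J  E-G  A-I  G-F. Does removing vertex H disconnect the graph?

No

Deleting H leaves 1 component (was 1) (its neighbors F, I remain connected to each other), so H is not a cut vertex.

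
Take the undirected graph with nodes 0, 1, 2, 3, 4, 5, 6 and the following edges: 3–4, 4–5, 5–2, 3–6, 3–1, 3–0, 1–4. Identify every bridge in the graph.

The edges on the cycle 3-1-4-3 are not bridges since each lies on that cycle.
But removing 6–3 disconnects 6 from 3; removing 5–4 disconnects 5 from 4; removing 0–3 disconnects 0 from 3; removing 5–2 disconnects 5 from 2 — these are bridges.

0-3, 2-5, 3-6, 4-5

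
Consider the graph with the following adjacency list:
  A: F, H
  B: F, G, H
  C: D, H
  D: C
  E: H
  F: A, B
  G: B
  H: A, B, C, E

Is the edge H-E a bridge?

Yes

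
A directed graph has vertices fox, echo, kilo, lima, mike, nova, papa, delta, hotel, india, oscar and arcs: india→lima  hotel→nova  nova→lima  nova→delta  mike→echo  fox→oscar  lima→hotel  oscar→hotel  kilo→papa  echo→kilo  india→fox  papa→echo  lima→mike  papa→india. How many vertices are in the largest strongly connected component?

10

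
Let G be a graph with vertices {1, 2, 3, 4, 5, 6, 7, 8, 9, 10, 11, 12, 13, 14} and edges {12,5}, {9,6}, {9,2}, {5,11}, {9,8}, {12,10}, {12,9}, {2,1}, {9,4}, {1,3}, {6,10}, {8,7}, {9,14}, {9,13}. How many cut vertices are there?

6

Removing 1 increases the component count from 1 to 2, so 1 is a cut vertex.
Removing 2 increases the component count from 1 to 2, so 2 is a cut vertex.
Removing 5 increases the component count from 1 to 2, so 5 is a cut vertex.
Likewise 8, 9, 12 are cut vertices.
By contrast removing 13 leaves 1 component; it is not a cut vertex. No other vertex is a cut vertex either.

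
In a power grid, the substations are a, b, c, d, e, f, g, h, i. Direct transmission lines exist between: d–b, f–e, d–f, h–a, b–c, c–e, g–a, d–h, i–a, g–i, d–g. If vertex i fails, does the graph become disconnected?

No

Deleting i leaves 1 component (was 1) (its neighbors a, g remain connected to each other), so i is not a cut vertex.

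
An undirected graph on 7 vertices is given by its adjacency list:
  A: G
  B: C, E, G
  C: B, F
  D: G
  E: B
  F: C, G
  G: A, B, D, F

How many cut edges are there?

The edges on the cycle C-B-G-F-C are not bridges since each lies on that cycle.
But removing B-E disconnects B from E; removing G-A disconnects G from A; removing G-D disconnects G from D — these are bridges.
That makes 3 bridges.

3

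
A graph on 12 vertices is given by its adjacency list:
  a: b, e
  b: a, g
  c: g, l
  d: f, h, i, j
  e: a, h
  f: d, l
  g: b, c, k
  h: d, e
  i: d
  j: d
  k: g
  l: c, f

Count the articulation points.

Removing d increases the component count from 1 to 3, so d is a cut vertex.
Removing g increases the component count from 1 to 2, so g is a cut vertex.
By contrast removing a leaves 1 component; it is not a cut vertex. No other vertex is a cut vertex either.

2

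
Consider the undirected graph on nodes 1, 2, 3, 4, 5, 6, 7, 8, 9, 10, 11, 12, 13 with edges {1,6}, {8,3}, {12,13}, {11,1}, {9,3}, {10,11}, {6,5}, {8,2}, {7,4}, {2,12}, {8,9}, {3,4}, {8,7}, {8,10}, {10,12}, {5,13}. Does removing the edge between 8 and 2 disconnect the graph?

No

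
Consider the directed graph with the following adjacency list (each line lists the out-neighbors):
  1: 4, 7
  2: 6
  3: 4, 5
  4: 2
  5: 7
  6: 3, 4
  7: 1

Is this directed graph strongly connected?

From 3 we can reach every vertex (1, 2, 3, 4, 5, 6, 7), and every vertex can reach 3 (1, 2, 3, 4, 5, 6, 7). So the whole graph is one strongly connected component.

Yes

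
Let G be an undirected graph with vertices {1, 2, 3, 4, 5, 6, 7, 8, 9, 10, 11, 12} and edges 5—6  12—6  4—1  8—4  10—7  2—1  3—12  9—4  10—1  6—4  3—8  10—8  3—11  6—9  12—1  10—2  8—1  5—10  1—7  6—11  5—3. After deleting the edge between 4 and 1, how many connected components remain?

4 and 1 are still connected via 4-8-1, so the component count stays at 1.

1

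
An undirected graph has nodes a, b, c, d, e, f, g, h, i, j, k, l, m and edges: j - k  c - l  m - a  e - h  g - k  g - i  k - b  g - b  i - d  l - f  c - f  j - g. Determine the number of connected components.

Starting from e we can reach e, h. That is one component of size 2.
Starting from a we can reach a, m. That is one component of size 2.
Starting from c we can reach c, f, l. That is one component of size 3.
Starting from b we can reach b, d, g, i, j, k. That is one component of size 6.
Total: 4 components.

4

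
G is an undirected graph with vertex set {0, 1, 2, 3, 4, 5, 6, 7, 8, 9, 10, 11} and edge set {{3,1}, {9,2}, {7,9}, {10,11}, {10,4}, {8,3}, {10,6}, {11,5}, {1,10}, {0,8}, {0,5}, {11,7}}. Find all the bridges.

10-4, 10-6, 11-7, 2-9, 7-9

The edges on the cycle 0-8-3-1-10-11-5-0 are not bridges since each lies on that cycle.
But removing 4 - 10 disconnects 4 from 10; removing 9 - 2 disconnects 9 from 2; removing 9 - 7 disconnects 9 from 7; removing 6 - 10 disconnects 6 from 10 — these are bridges.
In total 5 edges are bridges.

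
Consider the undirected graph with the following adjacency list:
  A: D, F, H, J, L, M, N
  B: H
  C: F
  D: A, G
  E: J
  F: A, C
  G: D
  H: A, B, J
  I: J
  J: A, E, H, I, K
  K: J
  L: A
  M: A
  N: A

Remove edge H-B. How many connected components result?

Before removal there is 1 component.
H-B is a bridge — removing it separates H's side from B's side.
After removal: 2 components.

2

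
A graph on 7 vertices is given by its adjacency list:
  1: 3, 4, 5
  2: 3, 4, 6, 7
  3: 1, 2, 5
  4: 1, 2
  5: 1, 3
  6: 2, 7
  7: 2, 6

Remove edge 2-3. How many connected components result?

2 and 3 are still connected via 2-4-1-3, so the component count stays at 1.

1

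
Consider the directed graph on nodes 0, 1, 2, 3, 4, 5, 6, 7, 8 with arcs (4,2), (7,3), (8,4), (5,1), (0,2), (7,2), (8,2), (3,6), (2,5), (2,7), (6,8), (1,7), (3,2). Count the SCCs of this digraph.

2

{1, 2, 3, 4, 5, 6, 7, 8} are all mutually reachable — one SCC of size 8.
{0} is an SCC by itself.
That gives 2 strongly connected components.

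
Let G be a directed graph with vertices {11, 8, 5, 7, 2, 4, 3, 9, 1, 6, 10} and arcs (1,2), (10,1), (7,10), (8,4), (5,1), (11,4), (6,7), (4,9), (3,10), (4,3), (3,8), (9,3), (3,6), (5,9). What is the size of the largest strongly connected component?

{3, 4, 8, 9} are all mutually reachable — one SCC of size 4.
{1} is an SCC by itself.
{2} is an SCC by itself.
{11} is an SCC by itself.
{10} is an SCC by itself.
(and 3 more singleton SCCs)
The largest has 4 vertices.

4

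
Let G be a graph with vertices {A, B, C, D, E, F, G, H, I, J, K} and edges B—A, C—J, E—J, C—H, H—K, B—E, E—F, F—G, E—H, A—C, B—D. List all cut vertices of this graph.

B, E, F, H

Removing B increases the component count from 2 to 3, so B is a cut vertex.
Removing E increases the component count from 2 to 3, so E is a cut vertex.
Removing F increases the component count from 2 to 3, so F is a cut vertex.
Likewise H is a cut vertex.
By contrast removing G leaves 2 components; it is not a cut vertex. No other vertex is a cut vertex either.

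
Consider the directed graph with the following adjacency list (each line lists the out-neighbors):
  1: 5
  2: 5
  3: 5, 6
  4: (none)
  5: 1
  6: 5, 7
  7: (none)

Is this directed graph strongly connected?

No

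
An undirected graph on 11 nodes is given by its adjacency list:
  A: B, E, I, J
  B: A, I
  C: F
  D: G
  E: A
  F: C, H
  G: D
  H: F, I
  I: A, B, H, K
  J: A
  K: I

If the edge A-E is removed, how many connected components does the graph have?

3

Before removal there are 2 components.
A-E is a bridge — removing it separates A's side from E's side.
After removal: 3 components.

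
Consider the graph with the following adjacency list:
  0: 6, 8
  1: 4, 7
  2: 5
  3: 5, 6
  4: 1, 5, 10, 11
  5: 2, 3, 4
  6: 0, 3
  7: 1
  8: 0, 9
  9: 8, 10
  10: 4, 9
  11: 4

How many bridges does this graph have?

4

The edges on the cycle 3-5-4-10-9-8-0-6-3 are not bridges since each lies on that cycle.
But removing 1-7 disconnects 1 from 7; removing 1-4 disconnects 1 from 4; removing 5-2 disconnects 5 from 2; removing 11-4 disconnects 11 from 4 — these are bridges.
That makes 4 bridges.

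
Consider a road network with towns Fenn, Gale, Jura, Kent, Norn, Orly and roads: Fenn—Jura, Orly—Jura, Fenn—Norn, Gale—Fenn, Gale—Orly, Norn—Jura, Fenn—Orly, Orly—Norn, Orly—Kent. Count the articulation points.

1

Removing Orly increases the component count from 1 to 2, so Orly is a cut vertex.
By contrast removing Kent leaves 1 component; it is not a cut vertex. No other vertex is a cut vertex either.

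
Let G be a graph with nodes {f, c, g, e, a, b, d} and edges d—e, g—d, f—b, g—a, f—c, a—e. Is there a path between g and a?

From g we can reach a, d, e, g, which includes a.

Yes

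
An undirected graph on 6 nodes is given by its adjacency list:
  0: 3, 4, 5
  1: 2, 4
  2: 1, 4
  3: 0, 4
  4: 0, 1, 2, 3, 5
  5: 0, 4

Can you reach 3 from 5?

From 5 we can reach 0, 1, 2, 3, 4, 5, which includes 3.

Yes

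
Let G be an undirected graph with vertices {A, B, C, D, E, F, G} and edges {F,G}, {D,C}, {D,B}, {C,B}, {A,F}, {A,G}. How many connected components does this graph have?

3

E is isolated — a component by itself.
Starting from B we can reach B, C, D. That is one component of size 3.
Starting from A we can reach A, F, G. That is one component of size 3.
Total: 3 components.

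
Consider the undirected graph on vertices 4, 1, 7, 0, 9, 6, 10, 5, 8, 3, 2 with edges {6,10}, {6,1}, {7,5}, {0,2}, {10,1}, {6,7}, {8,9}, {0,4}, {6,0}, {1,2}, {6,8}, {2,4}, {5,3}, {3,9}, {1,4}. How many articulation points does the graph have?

Removing 6 increases the component count from 1 to 2, so 6 is a cut vertex.
By contrast removing 8 leaves 1 component; it is not a cut vertex. No other vertex is a cut vertex either.

1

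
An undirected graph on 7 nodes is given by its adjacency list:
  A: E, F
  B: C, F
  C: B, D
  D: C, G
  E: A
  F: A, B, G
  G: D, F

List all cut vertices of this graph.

A, F

Removing A increases the component count from 1 to 2, so A is a cut vertex.
Removing F increases the component count from 1 to 2, so F is a cut vertex.
By contrast removing D leaves 1 component; it is not a cut vertex. No other vertex is a cut vertex either.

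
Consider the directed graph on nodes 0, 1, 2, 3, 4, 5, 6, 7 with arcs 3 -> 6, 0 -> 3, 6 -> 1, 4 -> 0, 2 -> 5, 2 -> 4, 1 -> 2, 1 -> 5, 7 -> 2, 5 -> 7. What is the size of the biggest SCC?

8

{0, 1, 2, 3, 4, 5, 6, 7} are all mutually reachable — one SCC of size 8.
The largest has 8 vertices.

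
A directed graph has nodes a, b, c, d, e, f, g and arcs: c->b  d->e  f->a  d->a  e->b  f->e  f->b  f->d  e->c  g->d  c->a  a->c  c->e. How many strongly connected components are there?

5

{a, c, e} are all mutually reachable — one SCC of size 3.
{d} is an SCC by itself.
{b} is an SCC by itself.
{f} is an SCC by itself.
{g} is an SCC by itself.
That gives 5 strongly connected components.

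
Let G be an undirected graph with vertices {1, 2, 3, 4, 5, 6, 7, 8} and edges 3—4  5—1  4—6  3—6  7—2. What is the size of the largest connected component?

3

8 is isolated — a component by itself.
Starting from 2 we can reach 2, 7. That is one component of size 2.
Starting from 1 we can reach 1, 5. That is one component of size 2.
Starting from 3 we can reach 3, 4, 6. That is one component of size 3.
The largest has 3 vertices.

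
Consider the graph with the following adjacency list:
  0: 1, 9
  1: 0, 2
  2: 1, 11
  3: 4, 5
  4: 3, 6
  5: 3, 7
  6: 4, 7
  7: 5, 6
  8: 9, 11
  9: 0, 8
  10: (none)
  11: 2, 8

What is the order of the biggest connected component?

10 is isolated — a component by itself.
Starting from 3 we can reach 3, 4, 5, 6, 7. That is one component of size 5.
Starting from 0 we can reach 0, 1, 2, 8, 9, 11. That is one component of size 6.
The largest has 6 vertices.

6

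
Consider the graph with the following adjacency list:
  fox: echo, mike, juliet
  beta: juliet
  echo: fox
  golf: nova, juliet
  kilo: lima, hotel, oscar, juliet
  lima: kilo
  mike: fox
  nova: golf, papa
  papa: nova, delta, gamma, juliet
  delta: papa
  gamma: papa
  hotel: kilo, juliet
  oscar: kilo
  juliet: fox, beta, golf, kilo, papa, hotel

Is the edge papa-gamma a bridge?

Yes

Removing papa-gamma leaves no path between papa and gamma: the component count goes from 1 to 2. So it is a bridge.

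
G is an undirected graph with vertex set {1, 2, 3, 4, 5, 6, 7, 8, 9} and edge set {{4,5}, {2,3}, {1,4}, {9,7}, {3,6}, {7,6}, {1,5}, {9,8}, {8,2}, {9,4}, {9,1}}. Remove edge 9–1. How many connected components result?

9 and 1 are still connected via 9-4-1, so the component count stays at 1.

1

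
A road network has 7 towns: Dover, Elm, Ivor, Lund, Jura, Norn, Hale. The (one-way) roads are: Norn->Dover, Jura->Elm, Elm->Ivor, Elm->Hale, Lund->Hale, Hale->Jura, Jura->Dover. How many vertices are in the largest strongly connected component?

{Elm, Hale, Jura} are all mutually reachable — one SCC of size 3.
{Dover} is an SCC by itself.
{Norn} is an SCC by itself.
{Ivor} is an SCC by itself.
{Lund} is an SCC by itself.
The largest has 3 vertices.

3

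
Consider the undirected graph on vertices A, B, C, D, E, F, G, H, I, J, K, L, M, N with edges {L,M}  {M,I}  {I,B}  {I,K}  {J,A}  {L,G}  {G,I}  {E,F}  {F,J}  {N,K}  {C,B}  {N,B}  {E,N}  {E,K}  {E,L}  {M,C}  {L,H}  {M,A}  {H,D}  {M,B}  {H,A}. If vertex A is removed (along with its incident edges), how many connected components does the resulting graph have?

1

With A gone, the remaining components are: {B, C, D, E, F, G, H, I, J, K, L, M, N}.
That is 1 component.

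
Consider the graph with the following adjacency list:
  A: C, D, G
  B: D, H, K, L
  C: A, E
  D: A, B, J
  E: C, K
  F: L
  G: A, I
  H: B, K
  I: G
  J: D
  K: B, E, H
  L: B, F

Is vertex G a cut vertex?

Yes

Deleting G raises the number of components from 1 to 2, so G is a cut vertex.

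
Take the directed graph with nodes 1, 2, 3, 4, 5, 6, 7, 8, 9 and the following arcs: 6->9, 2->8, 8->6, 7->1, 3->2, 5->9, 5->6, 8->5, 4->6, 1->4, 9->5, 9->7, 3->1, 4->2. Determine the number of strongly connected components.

2

{1, 2, 4, 5, 6, 7, 8, 9} are all mutually reachable — one SCC of size 8.
{3} is an SCC by itself.
That gives 2 strongly connected components.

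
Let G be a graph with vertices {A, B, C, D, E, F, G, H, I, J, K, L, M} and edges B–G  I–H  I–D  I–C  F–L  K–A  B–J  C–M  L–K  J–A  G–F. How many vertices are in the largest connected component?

7

E is isolated — a component by itself.
Starting from C we can reach C, D, H, I, M. That is one component of size 5.
Starting from A we can reach A, B, F, G, J, K, L. That is one component of size 7.
The largest has 7 vertices.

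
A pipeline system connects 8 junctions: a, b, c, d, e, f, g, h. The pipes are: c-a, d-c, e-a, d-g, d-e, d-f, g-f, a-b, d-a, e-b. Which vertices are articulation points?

d

Removing d increases the component count from 2 to 3, so d is a cut vertex.
By contrast removing e leaves 2 components; it is not a cut vertex. No other vertex is a cut vertex either.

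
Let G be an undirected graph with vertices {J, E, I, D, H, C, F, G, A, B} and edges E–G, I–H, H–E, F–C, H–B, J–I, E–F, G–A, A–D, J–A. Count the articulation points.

4

Removing A increases the component count from 1 to 2, so A is a cut vertex.
Removing E increases the component count from 1 to 2, so E is a cut vertex.
Removing F increases the component count from 1 to 2, so F is a cut vertex.
Likewise H is a cut vertex.
By contrast removing I leaves 1 component; it is not a cut vertex. No other vertex is a cut vertex either.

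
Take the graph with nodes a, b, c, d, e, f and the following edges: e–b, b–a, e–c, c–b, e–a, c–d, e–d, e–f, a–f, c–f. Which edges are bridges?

none

The edges on the cycle e-c-f-e are not bridges since each lies on that cycle.
Every edge lies on some cycle, so there are no bridges.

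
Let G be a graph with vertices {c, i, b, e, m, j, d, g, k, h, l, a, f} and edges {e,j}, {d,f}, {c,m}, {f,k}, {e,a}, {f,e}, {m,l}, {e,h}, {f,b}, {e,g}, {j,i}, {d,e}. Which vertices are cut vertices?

Removing e increases the component count from 2 to 6, so e is a cut vertex.
Removing f increases the component count from 2 to 4, so f is a cut vertex.
Removing j increases the component count from 2 to 3, so j is a cut vertex.
Likewise m is a cut vertex.
By contrast removing d leaves 2 components; it is not a cut vertex. No other vertex is a cut vertex either.

e, f, j, m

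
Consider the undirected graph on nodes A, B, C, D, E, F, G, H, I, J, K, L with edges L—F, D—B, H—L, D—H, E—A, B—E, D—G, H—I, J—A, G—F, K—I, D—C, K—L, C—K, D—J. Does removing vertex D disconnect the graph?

Deleting D raises the number of components from 1 to 2, so D is a cut vertex.

Yes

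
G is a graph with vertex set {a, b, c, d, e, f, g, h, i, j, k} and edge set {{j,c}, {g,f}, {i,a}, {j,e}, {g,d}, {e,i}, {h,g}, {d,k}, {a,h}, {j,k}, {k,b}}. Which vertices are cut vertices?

Removing g increases the component count from 1 to 2, so g is a cut vertex.
Removing j increases the component count from 1 to 2, so j is a cut vertex.
Removing k increases the component count from 1 to 2, so k is a cut vertex.
By contrast removing e leaves 1 component; it is not a cut vertex. No other vertex is a cut vertex either.

g, j, k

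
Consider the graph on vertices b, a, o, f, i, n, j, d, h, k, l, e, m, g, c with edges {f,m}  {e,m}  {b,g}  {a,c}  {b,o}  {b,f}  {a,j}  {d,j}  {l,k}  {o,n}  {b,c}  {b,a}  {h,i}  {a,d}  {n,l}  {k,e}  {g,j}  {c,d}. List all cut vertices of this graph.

Removing b increases the component count from 2 to 3, so b is a cut vertex.
By contrast removing c leaves 2 components; it is not a cut vertex. No other vertex is a cut vertex either.

b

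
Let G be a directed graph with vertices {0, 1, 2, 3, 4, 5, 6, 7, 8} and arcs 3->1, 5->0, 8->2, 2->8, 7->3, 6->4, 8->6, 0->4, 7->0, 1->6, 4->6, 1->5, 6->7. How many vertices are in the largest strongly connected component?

{0, 1, 3, 4, 5, 6, 7} are all mutually reachable — one SCC of size 7.
{2, 8} are all mutually reachable — one SCC of size 2.
The largest has 7 vertices.

7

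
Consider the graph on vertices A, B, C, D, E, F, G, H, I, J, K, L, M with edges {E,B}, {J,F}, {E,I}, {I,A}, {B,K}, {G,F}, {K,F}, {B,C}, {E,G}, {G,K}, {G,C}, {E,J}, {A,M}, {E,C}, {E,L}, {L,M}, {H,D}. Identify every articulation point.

Removing E increases the component count from 2 to 3, so E is a cut vertex.
By contrast removing G leaves 2 components; it is not a cut vertex. No other vertex is a cut vertex either.

E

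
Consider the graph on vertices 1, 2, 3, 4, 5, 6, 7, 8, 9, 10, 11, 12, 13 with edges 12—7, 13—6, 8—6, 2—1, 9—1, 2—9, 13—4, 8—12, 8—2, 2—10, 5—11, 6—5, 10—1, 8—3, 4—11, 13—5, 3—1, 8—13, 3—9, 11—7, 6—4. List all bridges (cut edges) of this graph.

none

The edges on the cycle 8-13-4-6-8 are not bridges since each lies on that cycle.
Every edge lies on some cycle, so there are no bridges.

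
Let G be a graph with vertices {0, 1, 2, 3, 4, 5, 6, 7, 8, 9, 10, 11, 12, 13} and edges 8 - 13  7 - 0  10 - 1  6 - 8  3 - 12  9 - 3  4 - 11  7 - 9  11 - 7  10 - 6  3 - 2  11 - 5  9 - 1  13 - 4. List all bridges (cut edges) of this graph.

0-7, 11-5, 12-3, 2-3, 3-9

The edges on the cycle 10-6-8-13-4-11-7-9-1-10 are not bridges since each lies on that cycle.
But removing 3 - 2 disconnects 3 from 2; removing 3 - 12 disconnects 3 from 12; removing 0 - 7 disconnects 0 from 7; removing 3 - 9 disconnects 3 from 9 — these are bridges.
In total 5 edges are bridges.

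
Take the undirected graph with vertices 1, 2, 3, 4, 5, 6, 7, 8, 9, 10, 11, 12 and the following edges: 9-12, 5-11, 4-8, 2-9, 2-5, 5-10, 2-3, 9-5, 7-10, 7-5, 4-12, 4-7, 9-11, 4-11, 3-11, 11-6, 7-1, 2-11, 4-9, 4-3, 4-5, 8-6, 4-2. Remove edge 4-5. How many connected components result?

4 and 5 are still connected via 4-2-5, so the component count stays at 1.

1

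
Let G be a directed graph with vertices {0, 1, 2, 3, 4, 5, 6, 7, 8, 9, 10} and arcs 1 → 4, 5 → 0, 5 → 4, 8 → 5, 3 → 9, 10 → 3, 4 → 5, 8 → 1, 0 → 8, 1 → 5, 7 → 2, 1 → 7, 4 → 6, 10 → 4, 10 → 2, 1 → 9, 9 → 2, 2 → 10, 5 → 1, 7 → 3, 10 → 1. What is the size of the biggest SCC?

{0, 1, 2, 3, 4, 5, 7, 8, 9, 10} are all mutually reachable — one SCC of size 10.
{6} is an SCC by itself.
The largest has 10 vertices.

10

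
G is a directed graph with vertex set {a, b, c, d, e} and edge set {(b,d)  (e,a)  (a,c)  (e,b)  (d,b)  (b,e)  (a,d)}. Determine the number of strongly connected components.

2

{a, b, d, e} are all mutually reachable — one SCC of size 4.
{c} is an SCC by itself.
That gives 2 strongly connected components.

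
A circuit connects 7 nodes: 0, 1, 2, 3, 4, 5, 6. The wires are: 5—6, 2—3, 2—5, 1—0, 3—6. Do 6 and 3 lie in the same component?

Yes

From 6 we can reach 2, 3, 5, 6, which includes 3.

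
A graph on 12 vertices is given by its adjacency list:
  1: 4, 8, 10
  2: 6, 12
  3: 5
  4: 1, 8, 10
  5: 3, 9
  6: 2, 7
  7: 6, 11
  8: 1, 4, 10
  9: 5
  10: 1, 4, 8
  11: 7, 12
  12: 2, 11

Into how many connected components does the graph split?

Starting from 3 we can reach 3, 5, 9. That is one component of size 3.
Starting from 1 we can reach 1, 4, 8, 10. That is one component of size 4.
Starting from 2 we can reach 2, 6, 7, 11, 12. That is one component of size 5.
Total: 3 components.

3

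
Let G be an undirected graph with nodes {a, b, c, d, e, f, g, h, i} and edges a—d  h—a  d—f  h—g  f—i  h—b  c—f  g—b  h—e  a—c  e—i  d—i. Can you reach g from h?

From h we can reach a, b, c, d, e, f, g, h, i, which includes g.

Yes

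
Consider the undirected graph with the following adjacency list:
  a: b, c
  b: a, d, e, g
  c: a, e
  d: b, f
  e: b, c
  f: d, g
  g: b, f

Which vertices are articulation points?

b

Removing b increases the component count from 1 to 2, so b is a cut vertex.
By contrast removing a leaves 1 component; it is not a cut vertex. No other vertex is a cut vertex either.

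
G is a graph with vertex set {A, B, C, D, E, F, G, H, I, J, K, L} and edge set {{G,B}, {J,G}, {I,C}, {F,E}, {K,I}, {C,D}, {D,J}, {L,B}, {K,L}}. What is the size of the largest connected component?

8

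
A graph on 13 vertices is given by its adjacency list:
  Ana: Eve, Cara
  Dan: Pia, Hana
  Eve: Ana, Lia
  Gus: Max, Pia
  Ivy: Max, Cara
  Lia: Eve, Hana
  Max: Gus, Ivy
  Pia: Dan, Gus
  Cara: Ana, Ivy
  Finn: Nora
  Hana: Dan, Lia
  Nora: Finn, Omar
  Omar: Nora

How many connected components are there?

Starting from Finn we can reach Finn, Nora, Omar. That is one component of size 3.
Starting from Ana we can reach Ana, Dan, Eve, Gus, Ivy, Lia, Max, Pia, Cara, Hana. That is one component of size 10.
Total: 2 components.

2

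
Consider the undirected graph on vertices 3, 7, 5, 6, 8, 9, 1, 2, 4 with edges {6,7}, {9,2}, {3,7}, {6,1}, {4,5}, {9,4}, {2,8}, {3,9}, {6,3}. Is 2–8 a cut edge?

Yes

Removing 2–8 leaves no path between 2 and 8: the component count goes from 1 to 2. So it is a bridge.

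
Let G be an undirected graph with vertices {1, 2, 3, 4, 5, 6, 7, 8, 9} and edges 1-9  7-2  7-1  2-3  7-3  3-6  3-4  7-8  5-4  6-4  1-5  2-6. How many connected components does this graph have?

Starting from 1 we can reach 1, 2, 3, 4, 5, 6, 7, 8, 9. That is one component of size 9.
Total: 1 component.

1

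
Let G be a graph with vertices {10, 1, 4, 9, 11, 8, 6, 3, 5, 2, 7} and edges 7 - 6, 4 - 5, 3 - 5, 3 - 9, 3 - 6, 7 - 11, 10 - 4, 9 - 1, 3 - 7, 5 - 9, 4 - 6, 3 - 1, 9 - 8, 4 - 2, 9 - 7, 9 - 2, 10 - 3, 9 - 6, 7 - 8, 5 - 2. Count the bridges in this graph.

The edges on the cycle 10-4-5-3-10 are not bridges since each lies on that cycle.
But removing 11 - 7 disconnects 11 from 7 — this is a bridge.

1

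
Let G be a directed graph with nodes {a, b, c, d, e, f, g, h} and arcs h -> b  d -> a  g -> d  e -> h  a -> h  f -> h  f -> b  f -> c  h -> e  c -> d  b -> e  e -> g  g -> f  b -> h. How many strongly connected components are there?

{a, b, c, d, e, f, g, h} are all mutually reachable — one SCC of size 8.
That gives 1 strongly connected component.

1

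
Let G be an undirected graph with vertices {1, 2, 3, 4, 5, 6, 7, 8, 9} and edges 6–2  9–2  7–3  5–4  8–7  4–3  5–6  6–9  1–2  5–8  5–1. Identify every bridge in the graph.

none

The edges on the cycle 5-8-7-3-4-5 are not bridges since each lies on that cycle.
Every edge lies on some cycle, so there are no bridges.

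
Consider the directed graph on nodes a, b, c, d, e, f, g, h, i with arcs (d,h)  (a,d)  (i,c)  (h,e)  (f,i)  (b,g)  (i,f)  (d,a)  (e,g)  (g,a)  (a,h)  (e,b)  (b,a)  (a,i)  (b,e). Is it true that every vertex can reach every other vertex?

There is no directed path from c to e, so the graph is not strongly connected.

No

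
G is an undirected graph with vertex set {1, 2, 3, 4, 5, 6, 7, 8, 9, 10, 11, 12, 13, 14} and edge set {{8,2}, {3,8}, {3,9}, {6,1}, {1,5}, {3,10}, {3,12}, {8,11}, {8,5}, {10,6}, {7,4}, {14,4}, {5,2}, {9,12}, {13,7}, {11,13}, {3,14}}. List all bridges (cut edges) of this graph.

none

The edges on the cycle 3-9-12-3 are not bridges since each lies on that cycle.
Every edge lies on some cycle, so there are no bridges.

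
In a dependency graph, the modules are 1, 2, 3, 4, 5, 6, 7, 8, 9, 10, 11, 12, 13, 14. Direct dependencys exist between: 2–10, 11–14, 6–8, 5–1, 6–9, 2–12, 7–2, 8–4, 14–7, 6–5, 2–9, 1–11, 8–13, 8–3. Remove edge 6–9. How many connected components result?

1

6 and 9 are still connected via 6-5-1-11-14-7-2-9, so the component count stays at 1.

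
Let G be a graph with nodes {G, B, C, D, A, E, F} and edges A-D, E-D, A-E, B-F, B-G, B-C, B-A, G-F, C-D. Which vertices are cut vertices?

Removing B increases the component count from 1 to 2, so B is a cut vertex.
By contrast removing D leaves 1 component; it is not a cut vertex. No other vertex is a cut vertex either.

B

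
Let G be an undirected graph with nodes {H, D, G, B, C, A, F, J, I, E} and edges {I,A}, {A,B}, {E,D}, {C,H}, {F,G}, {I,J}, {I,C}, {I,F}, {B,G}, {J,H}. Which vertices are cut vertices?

I

Removing I increases the component count from 2 to 3, so I is a cut vertex.
By contrast removing G leaves 2 components; it is not a cut vertex. No other vertex is a cut vertex either.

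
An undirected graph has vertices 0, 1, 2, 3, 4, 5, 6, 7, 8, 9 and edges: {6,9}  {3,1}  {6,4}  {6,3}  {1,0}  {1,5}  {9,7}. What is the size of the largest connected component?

8

2 is isolated — a component by itself.
8 is isolated — a component by itself.
Starting from 0 we can reach 0, 1, 3, 4, 5, 6, 7, 9. That is one component of size 8.
The largest has 8 vertices.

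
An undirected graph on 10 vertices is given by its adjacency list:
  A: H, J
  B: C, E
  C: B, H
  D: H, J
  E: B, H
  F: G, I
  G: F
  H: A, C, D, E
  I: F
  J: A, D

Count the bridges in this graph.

2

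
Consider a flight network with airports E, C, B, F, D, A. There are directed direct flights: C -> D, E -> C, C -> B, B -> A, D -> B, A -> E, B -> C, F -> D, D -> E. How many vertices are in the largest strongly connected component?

5

{A, B, C, D, E} are all mutually reachable — one SCC of size 5.
{F} is an SCC by itself.
The largest has 5 vertices.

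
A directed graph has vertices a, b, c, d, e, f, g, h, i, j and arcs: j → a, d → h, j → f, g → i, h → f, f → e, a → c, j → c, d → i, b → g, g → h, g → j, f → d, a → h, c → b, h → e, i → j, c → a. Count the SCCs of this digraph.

2

{a, b, c, d, f, g, h, i, j} are all mutually reachable — one SCC of size 9.
{e} is an SCC by itself.
That gives 2 strongly connected components.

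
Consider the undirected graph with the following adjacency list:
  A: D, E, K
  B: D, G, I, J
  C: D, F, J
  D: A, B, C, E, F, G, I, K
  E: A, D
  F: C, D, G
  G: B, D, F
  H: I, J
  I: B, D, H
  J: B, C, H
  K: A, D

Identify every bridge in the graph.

none

The edges on the cycle D-E-A-D are not bridges since each lies on that cycle.
Every edge lies on some cycle, so there are no bridges.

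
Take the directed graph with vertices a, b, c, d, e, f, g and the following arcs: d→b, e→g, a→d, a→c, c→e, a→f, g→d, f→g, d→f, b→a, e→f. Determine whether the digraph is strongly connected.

From e we can reach every vertex (a, b, c, d, e, f, g), and every vertex can reach e (a, b, c, d, e, f, g). So the whole graph is one strongly connected component.

Yes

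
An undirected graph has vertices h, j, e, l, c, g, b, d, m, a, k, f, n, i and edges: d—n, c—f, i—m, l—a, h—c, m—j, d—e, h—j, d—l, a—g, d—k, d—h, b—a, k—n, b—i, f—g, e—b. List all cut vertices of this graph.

d

Removing d increases the component count from 1 to 2, so d is a cut vertex.
By contrast removing h leaves 1 component; it is not a cut vertex. No other vertex is a cut vertex either.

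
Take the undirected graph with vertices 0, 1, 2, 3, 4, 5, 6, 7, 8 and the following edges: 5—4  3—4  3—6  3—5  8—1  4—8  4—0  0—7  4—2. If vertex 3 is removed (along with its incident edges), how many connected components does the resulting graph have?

With 3 gone, the remaining components are: {6}; {0, 1, 2, 4, 5, 7, 8}.
That is 2 components.

2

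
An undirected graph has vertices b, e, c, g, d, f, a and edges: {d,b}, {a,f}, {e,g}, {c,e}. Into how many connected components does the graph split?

Starting from b we can reach b, d. That is one component of size 2.
Starting from a we can reach a, f. That is one component of size 2.
Starting from c we can reach c, e, g. That is one component of size 3.
Total: 3 components.

3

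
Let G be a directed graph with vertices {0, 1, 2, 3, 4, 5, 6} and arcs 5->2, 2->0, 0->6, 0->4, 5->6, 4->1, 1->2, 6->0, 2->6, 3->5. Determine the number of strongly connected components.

3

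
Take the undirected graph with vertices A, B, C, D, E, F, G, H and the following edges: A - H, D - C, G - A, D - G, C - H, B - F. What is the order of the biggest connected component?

5

E is isolated — a component by itself.
Starting from B we can reach B, F. That is one component of size 2.
Starting from A we can reach A, C, D, G, H. That is one component of size 5.
The largest has 5 vertices.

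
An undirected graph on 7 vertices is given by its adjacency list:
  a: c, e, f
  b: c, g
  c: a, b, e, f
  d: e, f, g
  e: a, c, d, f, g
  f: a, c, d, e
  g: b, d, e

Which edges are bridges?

none

The edges on the cycle e-c-b-g-e are not bridges since each lies on that cycle.
Every edge lies on some cycle, so there are no bridges.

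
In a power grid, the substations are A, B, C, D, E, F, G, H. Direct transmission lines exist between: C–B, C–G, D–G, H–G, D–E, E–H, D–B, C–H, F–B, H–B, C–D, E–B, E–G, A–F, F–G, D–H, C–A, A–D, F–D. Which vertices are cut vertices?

none

Removing B, for instance, still leaves 1 component. No single vertex removal increases the component count — the graph has no articulation points.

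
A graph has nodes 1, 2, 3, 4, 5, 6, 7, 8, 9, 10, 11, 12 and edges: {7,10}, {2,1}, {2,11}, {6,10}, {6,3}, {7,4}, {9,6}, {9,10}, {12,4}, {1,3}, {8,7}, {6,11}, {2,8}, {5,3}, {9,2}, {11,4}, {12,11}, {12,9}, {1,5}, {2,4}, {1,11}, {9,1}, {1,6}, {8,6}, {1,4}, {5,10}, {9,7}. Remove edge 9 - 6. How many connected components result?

9 and 6 are still connected via 9-1-6, so the component count stays at 1.

1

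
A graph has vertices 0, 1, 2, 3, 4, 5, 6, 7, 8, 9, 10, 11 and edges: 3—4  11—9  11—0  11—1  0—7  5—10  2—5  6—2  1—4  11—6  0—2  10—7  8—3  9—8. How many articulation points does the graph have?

Removing 11 increases the component count from 1 to 2, so 11 is a cut vertex.
By contrast removing 10 leaves 1 component; it is not a cut vertex. No other vertex is a cut vertex either.

1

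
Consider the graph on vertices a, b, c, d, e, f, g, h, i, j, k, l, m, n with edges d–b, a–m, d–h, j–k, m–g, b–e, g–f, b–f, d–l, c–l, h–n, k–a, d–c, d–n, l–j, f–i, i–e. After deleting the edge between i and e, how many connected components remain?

1

i and e are still connected via i-f-b-e, so the component count stays at 1.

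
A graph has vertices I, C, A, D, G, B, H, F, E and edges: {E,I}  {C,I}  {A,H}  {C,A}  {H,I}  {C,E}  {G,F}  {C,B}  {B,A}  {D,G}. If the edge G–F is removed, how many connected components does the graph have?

3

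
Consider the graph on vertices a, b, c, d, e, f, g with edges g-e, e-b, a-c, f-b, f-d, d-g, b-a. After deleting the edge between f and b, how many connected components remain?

1

f and b are still connected via f-d-g-e-b, so the component count stays at 1.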